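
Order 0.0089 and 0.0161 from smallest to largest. 0.0089, 0.0161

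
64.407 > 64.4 True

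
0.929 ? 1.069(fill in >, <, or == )<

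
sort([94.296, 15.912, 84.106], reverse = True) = [94.296, 84.106, 15.912]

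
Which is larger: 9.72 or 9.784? 9.784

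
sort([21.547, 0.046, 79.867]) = [0.046, 21.547, 79.867]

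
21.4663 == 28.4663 False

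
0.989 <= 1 True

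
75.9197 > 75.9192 True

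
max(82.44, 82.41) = 82.44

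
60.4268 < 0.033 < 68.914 False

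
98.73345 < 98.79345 True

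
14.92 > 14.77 True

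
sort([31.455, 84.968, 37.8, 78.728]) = [31.455, 37.8, 78.728, 84.968]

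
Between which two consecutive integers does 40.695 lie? 40 and 41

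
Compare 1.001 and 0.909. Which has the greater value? 1.001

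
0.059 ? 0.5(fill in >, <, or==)<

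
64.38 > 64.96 False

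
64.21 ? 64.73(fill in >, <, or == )<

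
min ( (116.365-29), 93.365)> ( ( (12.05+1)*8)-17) False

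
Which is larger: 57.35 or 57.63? 57.63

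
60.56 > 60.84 False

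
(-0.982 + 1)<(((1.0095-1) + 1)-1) False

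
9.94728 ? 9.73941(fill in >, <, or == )>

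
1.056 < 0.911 False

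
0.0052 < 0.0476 True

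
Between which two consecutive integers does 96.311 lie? 96 and 97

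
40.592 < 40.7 True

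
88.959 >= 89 False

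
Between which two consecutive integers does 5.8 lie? 5 and 6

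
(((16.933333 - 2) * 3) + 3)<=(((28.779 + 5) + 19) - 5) False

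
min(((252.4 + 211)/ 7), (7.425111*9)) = 66.2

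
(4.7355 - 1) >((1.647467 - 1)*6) False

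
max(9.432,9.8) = 9.8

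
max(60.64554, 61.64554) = 61.64554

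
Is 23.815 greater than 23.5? Yes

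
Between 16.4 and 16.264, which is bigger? 16.4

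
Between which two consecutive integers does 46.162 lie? 46 and 47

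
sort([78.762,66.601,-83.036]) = [-83.036,66.601,78.762]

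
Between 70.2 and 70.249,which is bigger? 70.249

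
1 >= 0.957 True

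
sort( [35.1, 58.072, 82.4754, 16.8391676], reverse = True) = [82.4754, 58.072, 35.1, 16.8391676]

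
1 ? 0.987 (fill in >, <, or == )>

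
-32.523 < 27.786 True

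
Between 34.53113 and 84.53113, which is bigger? 84.53113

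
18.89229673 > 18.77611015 True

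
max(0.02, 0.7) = 0.7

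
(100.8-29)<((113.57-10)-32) False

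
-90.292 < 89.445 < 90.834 True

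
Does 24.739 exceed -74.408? Yes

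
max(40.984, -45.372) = 40.984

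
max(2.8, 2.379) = 2.8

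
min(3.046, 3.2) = 3.046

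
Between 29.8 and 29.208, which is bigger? 29.8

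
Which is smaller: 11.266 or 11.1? 11.1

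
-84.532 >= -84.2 False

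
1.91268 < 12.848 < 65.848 True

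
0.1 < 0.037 False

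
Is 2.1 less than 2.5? Yes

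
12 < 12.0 False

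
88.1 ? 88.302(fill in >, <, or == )<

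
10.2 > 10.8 False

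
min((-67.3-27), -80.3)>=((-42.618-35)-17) True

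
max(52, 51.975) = 52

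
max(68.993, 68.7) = 68.993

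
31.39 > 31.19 True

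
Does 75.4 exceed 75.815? No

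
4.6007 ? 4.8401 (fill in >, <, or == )<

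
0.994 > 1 False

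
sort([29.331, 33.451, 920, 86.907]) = [29.331, 33.451, 86.907, 920]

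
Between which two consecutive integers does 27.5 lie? 27 and 28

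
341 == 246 False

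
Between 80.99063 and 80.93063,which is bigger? 80.99063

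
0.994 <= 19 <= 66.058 True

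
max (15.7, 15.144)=15.7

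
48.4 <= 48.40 True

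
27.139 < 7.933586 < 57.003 False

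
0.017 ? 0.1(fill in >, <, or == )<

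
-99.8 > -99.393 False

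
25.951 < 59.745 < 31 False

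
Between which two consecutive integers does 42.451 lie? 42 and 43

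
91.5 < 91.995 True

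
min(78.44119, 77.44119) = 77.44119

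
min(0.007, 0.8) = 0.007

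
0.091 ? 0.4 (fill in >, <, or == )<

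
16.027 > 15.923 True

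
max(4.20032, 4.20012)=4.20032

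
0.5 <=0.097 False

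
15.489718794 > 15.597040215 False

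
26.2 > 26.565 False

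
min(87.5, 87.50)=87.5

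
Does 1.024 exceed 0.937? Yes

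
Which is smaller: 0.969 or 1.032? 0.969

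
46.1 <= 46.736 True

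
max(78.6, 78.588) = 78.6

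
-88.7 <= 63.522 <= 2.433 False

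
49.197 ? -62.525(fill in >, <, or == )>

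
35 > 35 False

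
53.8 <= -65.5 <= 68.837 False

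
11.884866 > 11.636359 True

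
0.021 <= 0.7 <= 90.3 True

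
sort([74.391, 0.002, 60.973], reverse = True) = [74.391, 60.973, 0.002]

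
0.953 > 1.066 False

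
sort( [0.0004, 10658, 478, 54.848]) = [0.0004, 54.848, 478, 10658]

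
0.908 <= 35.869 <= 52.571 True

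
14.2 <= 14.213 True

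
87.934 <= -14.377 False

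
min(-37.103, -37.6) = -37.6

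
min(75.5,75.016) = 75.016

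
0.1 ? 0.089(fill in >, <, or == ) >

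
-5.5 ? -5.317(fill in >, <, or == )<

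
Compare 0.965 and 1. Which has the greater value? 1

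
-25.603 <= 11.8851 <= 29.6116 True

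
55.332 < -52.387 False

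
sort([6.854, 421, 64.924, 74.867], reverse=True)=[421, 74.867, 64.924, 6.854]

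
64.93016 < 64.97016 True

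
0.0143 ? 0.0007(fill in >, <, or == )>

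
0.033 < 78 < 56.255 False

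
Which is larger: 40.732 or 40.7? 40.732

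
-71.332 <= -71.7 False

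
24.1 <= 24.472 True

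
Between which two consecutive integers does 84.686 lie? 84 and 85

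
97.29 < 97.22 False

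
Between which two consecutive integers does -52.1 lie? -53 and -52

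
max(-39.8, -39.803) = -39.8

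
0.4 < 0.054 False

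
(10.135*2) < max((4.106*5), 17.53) True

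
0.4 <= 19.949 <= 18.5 False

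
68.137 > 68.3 False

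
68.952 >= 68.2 True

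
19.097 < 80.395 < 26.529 False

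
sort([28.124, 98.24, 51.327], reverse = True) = [98.24, 51.327, 28.124]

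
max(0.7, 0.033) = 0.7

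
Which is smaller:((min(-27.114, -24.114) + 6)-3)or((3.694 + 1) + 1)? ((min(-27.114, -24.114) + 6)-3)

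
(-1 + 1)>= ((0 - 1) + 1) True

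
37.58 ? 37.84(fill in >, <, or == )<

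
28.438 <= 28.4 False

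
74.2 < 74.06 False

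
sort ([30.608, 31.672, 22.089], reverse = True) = [31.672, 30.608, 22.089]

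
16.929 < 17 True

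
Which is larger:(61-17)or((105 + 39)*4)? ((105 + 39)*4)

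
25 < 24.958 False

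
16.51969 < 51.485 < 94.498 True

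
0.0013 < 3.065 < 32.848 True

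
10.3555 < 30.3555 True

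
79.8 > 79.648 True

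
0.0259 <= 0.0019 False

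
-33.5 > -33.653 True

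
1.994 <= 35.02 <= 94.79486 True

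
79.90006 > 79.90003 True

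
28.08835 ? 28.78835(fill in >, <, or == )<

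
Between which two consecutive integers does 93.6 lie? 93 and 94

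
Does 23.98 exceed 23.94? Yes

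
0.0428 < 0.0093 False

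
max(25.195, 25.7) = 25.7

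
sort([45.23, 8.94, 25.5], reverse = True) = [45.23, 25.5, 8.94]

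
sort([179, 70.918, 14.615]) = [14.615, 70.918, 179]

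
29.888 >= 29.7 True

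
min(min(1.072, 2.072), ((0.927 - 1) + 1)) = 0.927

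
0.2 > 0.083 True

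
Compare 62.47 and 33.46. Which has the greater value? 62.47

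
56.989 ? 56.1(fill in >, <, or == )>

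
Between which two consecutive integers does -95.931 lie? -96 and -95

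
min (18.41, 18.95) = 18.41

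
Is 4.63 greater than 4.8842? No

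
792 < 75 False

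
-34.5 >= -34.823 True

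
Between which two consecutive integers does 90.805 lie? 90 and 91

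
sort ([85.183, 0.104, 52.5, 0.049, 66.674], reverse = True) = [85.183, 66.674, 52.5, 0.104, 0.049]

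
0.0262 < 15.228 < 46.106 True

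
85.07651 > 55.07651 True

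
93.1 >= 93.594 False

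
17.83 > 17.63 True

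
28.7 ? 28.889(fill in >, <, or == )<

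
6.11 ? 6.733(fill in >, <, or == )<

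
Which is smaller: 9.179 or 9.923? 9.179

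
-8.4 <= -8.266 True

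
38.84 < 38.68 False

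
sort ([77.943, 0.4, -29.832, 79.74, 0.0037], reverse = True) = [79.74, 77.943, 0.4, 0.0037, -29.832]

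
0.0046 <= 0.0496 True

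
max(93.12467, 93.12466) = 93.12467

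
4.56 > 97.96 False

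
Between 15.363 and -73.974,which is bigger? 15.363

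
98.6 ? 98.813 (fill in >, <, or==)<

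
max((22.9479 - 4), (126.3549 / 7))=18.9479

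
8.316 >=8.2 True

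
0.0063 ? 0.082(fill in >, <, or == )<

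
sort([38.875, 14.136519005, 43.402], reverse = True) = [43.402, 38.875, 14.136519005]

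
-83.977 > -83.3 False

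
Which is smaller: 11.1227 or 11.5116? 11.1227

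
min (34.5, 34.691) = 34.5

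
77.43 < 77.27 False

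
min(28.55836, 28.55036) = 28.55036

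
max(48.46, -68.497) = 48.46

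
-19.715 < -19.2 True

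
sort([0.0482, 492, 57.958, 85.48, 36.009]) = [0.0482, 36.009, 57.958, 85.48, 492]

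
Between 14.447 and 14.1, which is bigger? 14.447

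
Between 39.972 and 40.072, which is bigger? 40.072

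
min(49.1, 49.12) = 49.1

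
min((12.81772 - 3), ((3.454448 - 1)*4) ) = 9.81772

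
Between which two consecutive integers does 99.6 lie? 99 and 100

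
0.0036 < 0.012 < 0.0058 False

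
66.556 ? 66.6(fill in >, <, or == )<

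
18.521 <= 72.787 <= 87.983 True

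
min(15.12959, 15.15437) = 15.12959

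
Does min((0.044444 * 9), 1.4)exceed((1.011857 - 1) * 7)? Yes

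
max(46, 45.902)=46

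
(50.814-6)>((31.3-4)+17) True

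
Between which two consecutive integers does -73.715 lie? -74 and -73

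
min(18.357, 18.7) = 18.357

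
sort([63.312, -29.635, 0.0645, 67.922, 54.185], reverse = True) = [67.922, 63.312, 54.185, 0.0645, -29.635]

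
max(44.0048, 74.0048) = 74.0048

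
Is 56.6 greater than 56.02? Yes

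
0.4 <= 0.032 False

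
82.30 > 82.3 False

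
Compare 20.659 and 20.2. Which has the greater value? 20.659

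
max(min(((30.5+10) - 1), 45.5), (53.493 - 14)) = 39.5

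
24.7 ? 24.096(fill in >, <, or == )>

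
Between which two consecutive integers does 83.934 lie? 83 and 84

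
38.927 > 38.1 True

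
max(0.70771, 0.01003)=0.70771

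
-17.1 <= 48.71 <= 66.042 True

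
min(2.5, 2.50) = 2.5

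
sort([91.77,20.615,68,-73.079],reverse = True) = [91.77,68,20.615,-73.079]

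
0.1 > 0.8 False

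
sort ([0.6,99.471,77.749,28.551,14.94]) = [0.6,14.94,28.551,77.749,99.471]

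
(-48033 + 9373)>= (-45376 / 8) False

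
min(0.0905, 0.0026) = 0.0026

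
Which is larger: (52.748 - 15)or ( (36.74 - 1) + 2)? (52.748 - 15)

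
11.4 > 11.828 False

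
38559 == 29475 False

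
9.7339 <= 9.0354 False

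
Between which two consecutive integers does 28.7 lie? 28 and 29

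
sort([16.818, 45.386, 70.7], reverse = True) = [70.7, 45.386, 16.818]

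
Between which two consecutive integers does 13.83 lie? 13 and 14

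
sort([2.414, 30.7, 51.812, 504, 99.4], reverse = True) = [504, 99.4, 51.812, 30.7, 2.414]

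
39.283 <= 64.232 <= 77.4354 True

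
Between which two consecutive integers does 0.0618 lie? 0 and 1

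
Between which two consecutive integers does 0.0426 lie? 0 and 1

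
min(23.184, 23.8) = 23.184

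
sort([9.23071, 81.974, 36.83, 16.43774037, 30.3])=[9.23071, 16.43774037, 30.3, 36.83, 81.974]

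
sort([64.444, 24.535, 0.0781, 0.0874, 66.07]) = [0.0781, 0.0874, 24.535, 64.444, 66.07]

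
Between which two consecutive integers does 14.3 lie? 14 and 15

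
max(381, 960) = 960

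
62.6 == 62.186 False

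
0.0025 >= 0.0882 False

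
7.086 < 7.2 True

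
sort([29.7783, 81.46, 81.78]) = [29.7783, 81.46, 81.78]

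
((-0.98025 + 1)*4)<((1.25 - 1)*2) True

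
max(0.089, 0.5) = 0.5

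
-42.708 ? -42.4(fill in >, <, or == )<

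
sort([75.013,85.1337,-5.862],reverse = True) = [85.1337,75.013,-5.862]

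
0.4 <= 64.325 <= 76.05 True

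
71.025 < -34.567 False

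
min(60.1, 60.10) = 60.1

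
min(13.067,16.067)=13.067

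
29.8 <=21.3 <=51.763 False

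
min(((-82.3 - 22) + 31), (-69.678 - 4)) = -73.678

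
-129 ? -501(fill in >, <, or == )>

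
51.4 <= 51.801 True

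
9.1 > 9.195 False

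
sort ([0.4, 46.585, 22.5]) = [0.4, 22.5, 46.585]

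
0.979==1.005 False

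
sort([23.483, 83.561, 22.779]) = [22.779, 23.483, 83.561]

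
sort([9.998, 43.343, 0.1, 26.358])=[0.1, 9.998, 26.358, 43.343]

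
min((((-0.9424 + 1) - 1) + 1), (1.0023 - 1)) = 0.0023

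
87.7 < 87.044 False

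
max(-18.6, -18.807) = -18.6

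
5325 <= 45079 True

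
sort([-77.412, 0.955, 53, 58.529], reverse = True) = [58.529, 53, 0.955, -77.412]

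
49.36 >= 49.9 False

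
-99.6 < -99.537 True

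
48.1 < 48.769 True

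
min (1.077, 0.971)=0.971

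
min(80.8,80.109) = 80.109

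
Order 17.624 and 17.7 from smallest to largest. 17.624, 17.7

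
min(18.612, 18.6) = 18.6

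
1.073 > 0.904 True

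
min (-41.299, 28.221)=-41.299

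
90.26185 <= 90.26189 True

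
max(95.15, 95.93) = 95.93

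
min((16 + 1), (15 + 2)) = 17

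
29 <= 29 True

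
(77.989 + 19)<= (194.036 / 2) True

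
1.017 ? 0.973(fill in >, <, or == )>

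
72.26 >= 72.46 False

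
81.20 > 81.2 False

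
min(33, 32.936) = 32.936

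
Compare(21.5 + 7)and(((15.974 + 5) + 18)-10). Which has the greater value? (((15.974 + 5) + 18)-10)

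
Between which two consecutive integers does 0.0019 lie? 0 and 1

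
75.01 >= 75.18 False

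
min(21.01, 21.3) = 21.01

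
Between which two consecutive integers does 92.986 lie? 92 and 93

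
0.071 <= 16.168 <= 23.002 True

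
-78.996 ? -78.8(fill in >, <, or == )<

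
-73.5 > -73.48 False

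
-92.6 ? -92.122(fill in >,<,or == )<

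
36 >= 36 True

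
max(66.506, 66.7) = 66.7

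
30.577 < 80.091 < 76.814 False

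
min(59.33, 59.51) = 59.33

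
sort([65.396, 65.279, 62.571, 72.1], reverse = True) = [72.1, 65.396, 65.279, 62.571]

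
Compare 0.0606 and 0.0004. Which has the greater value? 0.0606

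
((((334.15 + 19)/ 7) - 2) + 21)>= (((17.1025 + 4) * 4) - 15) True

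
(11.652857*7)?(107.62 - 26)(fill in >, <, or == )<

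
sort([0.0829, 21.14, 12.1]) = [0.0829, 12.1, 21.14]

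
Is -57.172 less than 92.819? Yes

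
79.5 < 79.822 True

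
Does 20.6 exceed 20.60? No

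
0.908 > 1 False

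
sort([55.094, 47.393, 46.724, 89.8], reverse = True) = [89.8, 55.094, 47.393, 46.724]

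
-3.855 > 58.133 False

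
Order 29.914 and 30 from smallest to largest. 29.914, 30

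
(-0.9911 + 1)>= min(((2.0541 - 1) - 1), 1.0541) False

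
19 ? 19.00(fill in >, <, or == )==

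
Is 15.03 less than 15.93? Yes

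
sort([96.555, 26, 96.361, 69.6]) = [26, 69.6, 96.361, 96.555]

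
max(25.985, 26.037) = 26.037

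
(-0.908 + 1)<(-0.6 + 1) True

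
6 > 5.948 True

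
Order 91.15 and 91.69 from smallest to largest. 91.15,91.69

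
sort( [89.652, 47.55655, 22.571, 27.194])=[22.571, 27.194, 47.55655, 89.652]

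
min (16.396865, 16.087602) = 16.087602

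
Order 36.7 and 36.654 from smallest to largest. 36.654, 36.7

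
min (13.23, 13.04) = 13.04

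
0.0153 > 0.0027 True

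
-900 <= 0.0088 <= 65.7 True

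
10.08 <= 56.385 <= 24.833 False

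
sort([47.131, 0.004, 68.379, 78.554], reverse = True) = [78.554, 68.379, 47.131, 0.004]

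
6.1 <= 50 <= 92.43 True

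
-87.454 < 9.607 True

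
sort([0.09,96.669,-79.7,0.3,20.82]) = [-79.7,0.09,0.3,20.82,96.669]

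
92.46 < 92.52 True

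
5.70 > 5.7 False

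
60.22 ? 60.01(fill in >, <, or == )>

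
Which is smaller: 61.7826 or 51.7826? 51.7826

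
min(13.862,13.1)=13.1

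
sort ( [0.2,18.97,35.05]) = [0.2,18.97,35.05]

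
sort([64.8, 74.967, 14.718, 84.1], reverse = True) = [84.1, 74.967, 64.8, 14.718]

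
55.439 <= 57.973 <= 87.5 True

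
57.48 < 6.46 False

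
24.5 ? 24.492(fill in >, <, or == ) >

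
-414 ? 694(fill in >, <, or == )<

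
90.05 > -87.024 True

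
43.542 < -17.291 False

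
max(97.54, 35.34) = 97.54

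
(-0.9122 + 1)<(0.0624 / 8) False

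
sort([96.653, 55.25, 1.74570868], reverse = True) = [96.653, 55.25, 1.74570868]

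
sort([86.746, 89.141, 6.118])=[6.118, 86.746, 89.141]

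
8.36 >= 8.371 False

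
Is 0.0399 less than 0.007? No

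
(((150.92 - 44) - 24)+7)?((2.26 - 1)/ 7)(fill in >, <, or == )>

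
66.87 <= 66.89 True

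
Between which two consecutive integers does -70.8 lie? -71 and -70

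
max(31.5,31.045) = 31.5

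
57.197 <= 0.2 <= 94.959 False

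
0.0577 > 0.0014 True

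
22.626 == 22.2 False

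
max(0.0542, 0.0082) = 0.0542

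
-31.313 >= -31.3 False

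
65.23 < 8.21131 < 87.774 False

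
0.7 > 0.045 True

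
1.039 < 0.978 False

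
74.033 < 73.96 False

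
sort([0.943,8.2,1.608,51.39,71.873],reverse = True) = [71.873,51.39,8.2,1.608,0.943]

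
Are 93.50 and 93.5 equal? Yes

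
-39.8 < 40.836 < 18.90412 False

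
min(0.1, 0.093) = 0.093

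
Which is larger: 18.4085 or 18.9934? 18.9934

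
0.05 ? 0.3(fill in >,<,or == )<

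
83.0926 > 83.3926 False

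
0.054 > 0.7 False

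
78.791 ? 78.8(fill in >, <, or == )<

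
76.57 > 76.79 False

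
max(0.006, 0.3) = 0.3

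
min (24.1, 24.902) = 24.1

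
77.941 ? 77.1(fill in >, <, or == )>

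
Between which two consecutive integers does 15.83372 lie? 15 and 16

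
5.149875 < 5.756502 True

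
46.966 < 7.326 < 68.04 False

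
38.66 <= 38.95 True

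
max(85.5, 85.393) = 85.5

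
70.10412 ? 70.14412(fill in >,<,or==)<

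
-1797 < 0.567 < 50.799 True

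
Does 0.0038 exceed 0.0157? No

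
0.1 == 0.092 False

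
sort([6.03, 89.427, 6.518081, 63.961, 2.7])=[2.7, 6.03, 6.518081, 63.961, 89.427]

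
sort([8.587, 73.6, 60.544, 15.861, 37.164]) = [8.587, 15.861, 37.164, 60.544, 73.6]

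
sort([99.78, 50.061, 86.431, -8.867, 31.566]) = [-8.867, 31.566, 50.061, 86.431, 99.78]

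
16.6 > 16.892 False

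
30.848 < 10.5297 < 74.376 False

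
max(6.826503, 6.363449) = 6.826503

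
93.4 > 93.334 True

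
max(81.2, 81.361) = 81.361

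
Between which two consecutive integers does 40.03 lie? 40 and 41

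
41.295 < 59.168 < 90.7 True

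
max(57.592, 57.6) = 57.6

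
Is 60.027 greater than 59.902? Yes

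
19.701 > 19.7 True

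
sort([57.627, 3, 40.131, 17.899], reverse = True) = [57.627, 40.131, 17.899, 3]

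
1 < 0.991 False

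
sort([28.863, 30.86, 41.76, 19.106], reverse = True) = [41.76, 30.86, 28.863, 19.106]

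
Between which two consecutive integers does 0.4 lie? 0 and 1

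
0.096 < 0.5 True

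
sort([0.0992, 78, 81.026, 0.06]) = [0.06, 0.0992, 78, 81.026]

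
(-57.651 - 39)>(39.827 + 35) False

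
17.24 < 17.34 True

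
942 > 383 True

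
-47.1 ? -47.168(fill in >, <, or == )>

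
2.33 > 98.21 False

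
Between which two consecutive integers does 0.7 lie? 0 and 1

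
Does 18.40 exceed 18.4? No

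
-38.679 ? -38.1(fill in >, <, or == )<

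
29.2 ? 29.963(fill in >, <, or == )<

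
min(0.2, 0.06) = 0.06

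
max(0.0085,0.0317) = 0.0317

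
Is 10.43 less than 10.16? No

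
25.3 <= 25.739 True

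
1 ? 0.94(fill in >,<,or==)>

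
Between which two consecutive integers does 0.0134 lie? 0 and 1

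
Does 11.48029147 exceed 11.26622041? Yes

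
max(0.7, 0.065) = 0.7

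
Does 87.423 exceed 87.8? No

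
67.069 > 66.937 True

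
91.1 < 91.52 True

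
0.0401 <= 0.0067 False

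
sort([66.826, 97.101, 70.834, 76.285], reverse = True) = [97.101, 76.285, 70.834, 66.826]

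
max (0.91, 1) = 1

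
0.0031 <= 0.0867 True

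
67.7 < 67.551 False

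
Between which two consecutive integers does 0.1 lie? 0 and 1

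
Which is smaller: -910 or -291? -910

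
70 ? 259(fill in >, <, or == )<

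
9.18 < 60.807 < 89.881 True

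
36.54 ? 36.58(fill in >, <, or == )<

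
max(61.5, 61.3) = 61.5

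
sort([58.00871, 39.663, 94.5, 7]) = [7, 39.663, 58.00871, 94.5]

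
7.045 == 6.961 False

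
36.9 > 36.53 True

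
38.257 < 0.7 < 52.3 False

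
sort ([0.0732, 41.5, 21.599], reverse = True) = [41.5, 21.599, 0.0732]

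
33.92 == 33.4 False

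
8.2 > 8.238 False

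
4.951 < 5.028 True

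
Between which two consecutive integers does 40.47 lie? 40 and 41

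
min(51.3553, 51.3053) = 51.3053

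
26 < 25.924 False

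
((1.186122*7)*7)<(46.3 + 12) True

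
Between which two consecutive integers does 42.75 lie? 42 and 43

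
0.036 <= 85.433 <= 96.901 True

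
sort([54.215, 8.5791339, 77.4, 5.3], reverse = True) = [77.4, 54.215, 8.5791339, 5.3]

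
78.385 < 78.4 True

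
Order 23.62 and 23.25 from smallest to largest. 23.25,23.62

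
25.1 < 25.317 True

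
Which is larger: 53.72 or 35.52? 53.72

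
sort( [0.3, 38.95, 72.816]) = [0.3, 38.95, 72.816]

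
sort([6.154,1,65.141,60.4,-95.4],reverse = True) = [65.141,60.4,6.154,1,-95.4]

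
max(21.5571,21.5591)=21.5591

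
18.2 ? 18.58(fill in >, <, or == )<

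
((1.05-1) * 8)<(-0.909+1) False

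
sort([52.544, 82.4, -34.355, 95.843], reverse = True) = [95.843, 82.4, 52.544, -34.355]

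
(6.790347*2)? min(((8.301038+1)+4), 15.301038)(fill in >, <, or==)>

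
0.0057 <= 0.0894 True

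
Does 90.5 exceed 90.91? No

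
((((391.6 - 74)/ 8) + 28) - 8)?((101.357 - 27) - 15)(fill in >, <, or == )>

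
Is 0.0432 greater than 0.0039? Yes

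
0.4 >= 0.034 True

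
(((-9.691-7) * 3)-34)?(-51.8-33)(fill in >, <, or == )>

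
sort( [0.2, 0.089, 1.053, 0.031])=[0.031, 0.089, 0.2, 1.053]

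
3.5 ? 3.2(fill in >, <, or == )>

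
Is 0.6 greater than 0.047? Yes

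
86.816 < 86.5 False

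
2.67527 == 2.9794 False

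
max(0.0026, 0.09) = 0.09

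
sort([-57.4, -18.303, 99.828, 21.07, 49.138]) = [-57.4, -18.303, 21.07, 49.138, 99.828]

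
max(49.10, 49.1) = 49.1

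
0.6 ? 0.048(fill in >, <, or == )>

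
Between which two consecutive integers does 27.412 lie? 27 and 28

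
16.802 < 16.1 False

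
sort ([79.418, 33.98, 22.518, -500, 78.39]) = [-500, 22.518, 33.98, 78.39, 79.418]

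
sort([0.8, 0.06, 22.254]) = [0.06, 0.8, 22.254]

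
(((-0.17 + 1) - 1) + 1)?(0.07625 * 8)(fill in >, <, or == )>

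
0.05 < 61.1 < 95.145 True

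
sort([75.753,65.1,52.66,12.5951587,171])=[12.5951587,52.66,65.1,75.753,171]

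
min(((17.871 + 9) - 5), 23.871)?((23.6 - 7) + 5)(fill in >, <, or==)>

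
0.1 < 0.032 False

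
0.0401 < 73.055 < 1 False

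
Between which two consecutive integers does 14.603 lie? 14 and 15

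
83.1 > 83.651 False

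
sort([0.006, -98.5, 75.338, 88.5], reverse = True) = [88.5, 75.338, 0.006, -98.5]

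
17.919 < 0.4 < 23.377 False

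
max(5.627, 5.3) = 5.627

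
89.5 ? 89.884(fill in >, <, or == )<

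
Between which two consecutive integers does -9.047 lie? -10 and -9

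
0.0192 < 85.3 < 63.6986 False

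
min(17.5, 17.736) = 17.5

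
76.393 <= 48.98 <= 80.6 False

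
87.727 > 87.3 True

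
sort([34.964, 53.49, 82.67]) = [34.964, 53.49, 82.67]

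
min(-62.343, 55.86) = -62.343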